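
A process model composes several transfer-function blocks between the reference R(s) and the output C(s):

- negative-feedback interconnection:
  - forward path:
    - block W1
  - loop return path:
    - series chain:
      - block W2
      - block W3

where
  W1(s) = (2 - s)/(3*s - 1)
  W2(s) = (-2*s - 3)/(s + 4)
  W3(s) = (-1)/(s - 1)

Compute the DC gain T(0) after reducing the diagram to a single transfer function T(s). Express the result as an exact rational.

Step 1. combine W2, W3 in series -> (2*s + 3)/(s^2 + 3*s - 4)
Step 2. close the feedback loop around W1, (W2*W3) -> (-s^3 - s^2 + 10*s - 8)/(3*s^3 + 6*s^2 - 14*s + 10)
That last expression is T(s); at s = 0 only the constant terms survive, so T(0) = -8/10 = -4/5.

Final answer: -4/5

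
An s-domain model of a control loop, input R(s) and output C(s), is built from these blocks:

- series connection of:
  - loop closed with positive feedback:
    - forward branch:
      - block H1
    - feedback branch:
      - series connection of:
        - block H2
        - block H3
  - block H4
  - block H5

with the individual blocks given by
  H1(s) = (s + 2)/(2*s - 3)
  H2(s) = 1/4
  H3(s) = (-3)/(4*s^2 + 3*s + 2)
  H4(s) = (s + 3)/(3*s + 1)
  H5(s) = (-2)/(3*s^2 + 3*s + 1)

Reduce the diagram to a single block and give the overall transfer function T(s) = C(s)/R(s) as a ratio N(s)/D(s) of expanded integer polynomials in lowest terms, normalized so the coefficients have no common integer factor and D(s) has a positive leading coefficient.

First reduce the diagram to T(s).

[1] multiply H2, H3 (series) -> (-3)/(16*s^2 + 12*s + 8)
[2] feedback reduction of H1, (H2*H3) -> (16*s^3 + 44*s^2 + 32*s + 16)/(32*s^3 - 24*s^2 - 17*s - 18)
[3] multiply [H1/(1-H1*(H2*H3))], H4, H5 (series) - this is the overall T(s), already in the required normalized form

Answer: (-32*s^4 - 184*s^3 - 328*s^2 - 224*s - 96)/(288*s^6 + 168*s^5 - 249*s^4 - 478*s^3 - 342*s^2 - 125*s - 18)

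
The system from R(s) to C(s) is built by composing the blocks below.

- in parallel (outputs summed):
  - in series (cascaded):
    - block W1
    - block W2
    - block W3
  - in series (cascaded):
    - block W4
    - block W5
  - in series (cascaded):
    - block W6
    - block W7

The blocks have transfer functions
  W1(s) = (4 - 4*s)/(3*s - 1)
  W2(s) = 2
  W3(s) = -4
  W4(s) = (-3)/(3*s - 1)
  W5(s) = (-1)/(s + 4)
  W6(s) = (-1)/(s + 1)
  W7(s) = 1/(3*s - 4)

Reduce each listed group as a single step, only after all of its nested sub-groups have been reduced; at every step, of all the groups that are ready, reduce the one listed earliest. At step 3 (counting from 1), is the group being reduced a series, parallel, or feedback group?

[1] reduce the series chain W1, W2, W3
[2] reduce the series chain W4, W5
[3] reduce the series chain W6, W7
[4] parallel reduction of (W1*W2*W3), (W4*W5), (W6*W7)
So the answer for step 3 is series.

Hence the answer: series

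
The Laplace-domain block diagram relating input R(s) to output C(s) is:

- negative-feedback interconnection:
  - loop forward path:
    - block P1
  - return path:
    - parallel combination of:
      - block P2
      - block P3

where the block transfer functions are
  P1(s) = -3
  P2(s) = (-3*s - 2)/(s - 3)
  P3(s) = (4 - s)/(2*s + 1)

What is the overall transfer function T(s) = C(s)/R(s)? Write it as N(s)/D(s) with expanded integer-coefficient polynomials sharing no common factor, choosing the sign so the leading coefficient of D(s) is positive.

First reduce the diagram to T(s).

(1) sum the parallel branches P2, P3 gives (-7*s^2 - 14)/(2*s^2 - 5*s - 3)
(2) collapse the loop (P1 forward, (P2+P3) return), giving the overall T(s)

Answer: (-6*s^2 + 15*s + 9)/(23*s^2 - 5*s + 39)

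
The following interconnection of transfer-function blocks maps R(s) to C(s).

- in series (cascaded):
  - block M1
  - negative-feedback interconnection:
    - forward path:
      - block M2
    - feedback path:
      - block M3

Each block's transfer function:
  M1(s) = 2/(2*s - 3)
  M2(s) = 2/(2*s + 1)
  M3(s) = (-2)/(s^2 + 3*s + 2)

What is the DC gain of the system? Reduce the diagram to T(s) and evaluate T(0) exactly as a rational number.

Reducing step by step:

[1] close the feedback loop around M2, M3: (2*s^2 + 6*s + 4)/(2*s^3 + 7*s^2 + 7*s - 2)
[2] series reduction of M1, [M2/(1+M2*M3)]: (4*s^2 + 12*s + 8)/(4*s^4 + 8*s^3 - 7*s^2 - 25*s + 6)
That last expression is T(s); at s = 0 only the constant terms survive, so T(0) = 8/6 = 4/3.

Answer: 4/3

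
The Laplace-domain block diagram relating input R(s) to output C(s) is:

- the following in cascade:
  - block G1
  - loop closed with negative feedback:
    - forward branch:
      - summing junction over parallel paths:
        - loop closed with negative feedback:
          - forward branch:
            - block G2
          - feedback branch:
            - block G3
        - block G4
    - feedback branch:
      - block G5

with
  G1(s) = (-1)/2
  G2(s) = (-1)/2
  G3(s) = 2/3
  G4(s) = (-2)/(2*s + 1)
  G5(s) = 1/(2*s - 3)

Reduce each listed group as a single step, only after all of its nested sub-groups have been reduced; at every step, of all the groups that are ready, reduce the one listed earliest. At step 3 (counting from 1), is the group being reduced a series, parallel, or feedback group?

Answer: feedback

Working:
Step 1: apply the feedback formula to G2, G3
Step 2: reduce the parallel group [G2/(1+G2*G3)], G4
Step 3: collapse the loop (([G2/(1+G2*G3)]+G4) forward, G5 return)
Step 4: reduce the series chain G1, [([G2/(1+G2*G3)]+G4)/(1+([G2/(1+G2*G3)]+G4)*G5)]
At step 3 the group reduced is feedback.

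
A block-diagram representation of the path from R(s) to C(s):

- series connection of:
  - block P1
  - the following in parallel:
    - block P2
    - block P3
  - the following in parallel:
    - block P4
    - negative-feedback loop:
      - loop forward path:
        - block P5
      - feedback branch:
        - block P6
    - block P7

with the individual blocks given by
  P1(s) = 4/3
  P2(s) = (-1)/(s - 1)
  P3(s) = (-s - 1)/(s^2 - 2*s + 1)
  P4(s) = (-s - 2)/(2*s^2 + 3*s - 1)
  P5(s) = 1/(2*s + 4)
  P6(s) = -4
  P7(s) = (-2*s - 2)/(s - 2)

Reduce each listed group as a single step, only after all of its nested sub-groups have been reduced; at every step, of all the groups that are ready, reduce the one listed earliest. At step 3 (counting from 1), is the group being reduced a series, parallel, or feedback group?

Step 1: parallel reduction of P2, P3
Step 2: feedback reduction of P5, P6
Step 3: parallel reduction of P4, [P5/(1+P5*P6)], P7
Step 4: series reduction of P1, (P2+P3), (P4+[P5/(1+P5*P6)]+P7)
So the answer for step 3 is parallel.

Hence the answer: parallel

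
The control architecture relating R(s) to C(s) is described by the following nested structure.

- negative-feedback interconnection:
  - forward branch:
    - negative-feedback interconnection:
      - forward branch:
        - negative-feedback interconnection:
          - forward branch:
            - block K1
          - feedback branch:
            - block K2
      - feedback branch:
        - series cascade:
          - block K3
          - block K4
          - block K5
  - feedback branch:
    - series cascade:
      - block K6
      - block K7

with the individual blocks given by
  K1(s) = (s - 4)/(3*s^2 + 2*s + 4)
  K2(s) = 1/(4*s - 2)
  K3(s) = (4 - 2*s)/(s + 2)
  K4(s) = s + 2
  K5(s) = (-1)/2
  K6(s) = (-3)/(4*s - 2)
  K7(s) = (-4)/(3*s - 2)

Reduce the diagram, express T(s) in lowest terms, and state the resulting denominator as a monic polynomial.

Step 1 - feedback reduction of K1, K2 -> (4*s^2 - 18*s + 8)/(12*s^3 + 2*s^2 + 13*s - 12)
Step 2 - series reduction of K3, K4, K5 -> s - 2
Step 3 - collapse the loop ([K1/(1+K1*K2)] forward, (K3*K4*K5) return) -> (4*s^2 - 18*s + 8)/(16*s^3 - 24*s^2 + 57*s - 28)
Step 4 - series reduction of K6, K7 -> 6/(6*s^2 - 7*s + 2)
Step 5 - feedback reduction of [[K1/(1+K1*K2)]/(1+[K1/(1+K1*K2)]*(K3*K4*K5))], (K6*K7) -> (12*s^3 - 62*s^2 + 60*s - 16)/(48*s^4 - 104*s^3 + 219*s^2 - 186*s + 8)
The result of step 5 is T(s) in lowest terms. Its denominator has leading coefficient 48; dividing the denominator through by 48 makes it monic.

Therefore the answer is s^4 - 13*s^3/6 + 73*s^2/16 - 31*s/8 + 1/6.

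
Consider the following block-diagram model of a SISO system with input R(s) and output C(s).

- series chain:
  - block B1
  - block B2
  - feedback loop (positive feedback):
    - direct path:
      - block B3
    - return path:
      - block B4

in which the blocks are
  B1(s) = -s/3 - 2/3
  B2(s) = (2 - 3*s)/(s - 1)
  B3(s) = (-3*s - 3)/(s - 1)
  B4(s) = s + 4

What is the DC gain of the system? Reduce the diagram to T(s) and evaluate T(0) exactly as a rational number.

Step 1: close the feedback loop around B3, B4, giving (-3*s - 3)/(3*s^2 + 16*s + 11)
Step 2: multiply B1, B2, [B3/(1-B3*B4)] (series), giving (-3*s^3 - 7*s^2 + 4)/(3*s^3 + 13*s^2 - 5*s - 11)
DC gain: substitute s = 0 into T(s) from step 2: T(0) = 4/(-11) = -4/11.

Hence the answer: -4/11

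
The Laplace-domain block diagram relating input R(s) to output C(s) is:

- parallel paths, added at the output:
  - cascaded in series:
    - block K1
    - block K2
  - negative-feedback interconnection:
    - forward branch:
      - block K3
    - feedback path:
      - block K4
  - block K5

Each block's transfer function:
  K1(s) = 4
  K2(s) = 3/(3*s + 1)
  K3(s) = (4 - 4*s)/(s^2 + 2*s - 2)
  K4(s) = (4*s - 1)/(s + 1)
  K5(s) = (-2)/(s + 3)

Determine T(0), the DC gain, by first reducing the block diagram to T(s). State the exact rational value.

Step 1. series reduction of K1, K2, giving 12/(3*s + 1)
Step 2. close the feedback loop around K3, K4, giving (4 - 4*s^2)/(s^3 - 13*s^2 + 20*s - 6)
Step 3. add (K1*K2), [K3/(1+K3*K4)], K5 (parallel), giving (-6*s^4 - 84*s^3 - 322*s^2 + 684*s - 192)/(3*s^5 - 29*s^4 - 67*s^3 + 143*s^2 - 18)
DC gain: substitute s = 0 into T(s) from step 3: T(0) = -192/(-18) = 32/3.

Therefore the answer is 32/3.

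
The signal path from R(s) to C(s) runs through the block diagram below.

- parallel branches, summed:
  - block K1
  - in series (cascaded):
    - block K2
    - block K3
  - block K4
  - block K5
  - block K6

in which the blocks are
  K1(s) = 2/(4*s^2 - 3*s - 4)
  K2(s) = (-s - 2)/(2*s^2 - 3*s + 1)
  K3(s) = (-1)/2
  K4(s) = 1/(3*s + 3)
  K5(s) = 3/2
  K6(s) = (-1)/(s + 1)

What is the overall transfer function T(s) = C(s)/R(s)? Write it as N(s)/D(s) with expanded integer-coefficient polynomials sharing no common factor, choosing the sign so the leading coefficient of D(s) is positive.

(1) reduce the series chain K2, K3 gives (s + 2)/(4*s^2 - 6*s + 2)
(2) parallel reduction of K1, (K2*K3), K4, K5, K6, giving the overall T(s)

Answer: (72*s^5 - 110*s^4 + 6*s^3 + 79*s^2 - 69*s - 32)/(48*s^5 - 60*s^4 - 78*s^3 + 84*s^2 + 30*s - 24)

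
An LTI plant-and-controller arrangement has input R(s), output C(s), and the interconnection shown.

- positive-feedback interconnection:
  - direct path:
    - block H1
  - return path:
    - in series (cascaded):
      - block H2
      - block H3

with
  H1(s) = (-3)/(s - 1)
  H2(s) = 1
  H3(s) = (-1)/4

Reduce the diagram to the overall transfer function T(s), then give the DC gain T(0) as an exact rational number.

Reducing step by step:

(1) cascade H2, H3: (-1)/4
(2) feedback reduction of H1, (H2*H3): (-12)/(4*s - 7)
Evaluating the step-2 result (the overall T(s)) at s = 0 gives T(0) = -12/(-7) = 12/7.

Answer: 12/7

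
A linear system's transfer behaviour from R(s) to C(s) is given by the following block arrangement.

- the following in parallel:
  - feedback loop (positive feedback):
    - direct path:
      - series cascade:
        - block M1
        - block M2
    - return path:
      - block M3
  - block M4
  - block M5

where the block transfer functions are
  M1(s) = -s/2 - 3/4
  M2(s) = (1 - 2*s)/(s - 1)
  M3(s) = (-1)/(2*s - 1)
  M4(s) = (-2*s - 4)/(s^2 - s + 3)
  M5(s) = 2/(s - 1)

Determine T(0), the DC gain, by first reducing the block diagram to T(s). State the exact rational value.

Step 1. cascade M1, M2; result (4*s^2 + 4*s - 3)/(4*s - 4)
Step 2. reduce the feedback loop with forward (M1*M2) and return M3; result (4*s^2 + 4*s - 3)/(6*s - 1)
Step 3. reduce the parallel group [(M1*M2)/(1-(M1*M2)*M3)], M4, M5; result (4*s^5 - 4*s^4 + 5*s^3 - 14*s^2 + 40*s - 1)/(6*s^4 - 13*s^3 + 26*s^2 - 22*s + 3)
Step 3 gives the overall T(s). Then T(0) = -1/3.

Answer: -1/3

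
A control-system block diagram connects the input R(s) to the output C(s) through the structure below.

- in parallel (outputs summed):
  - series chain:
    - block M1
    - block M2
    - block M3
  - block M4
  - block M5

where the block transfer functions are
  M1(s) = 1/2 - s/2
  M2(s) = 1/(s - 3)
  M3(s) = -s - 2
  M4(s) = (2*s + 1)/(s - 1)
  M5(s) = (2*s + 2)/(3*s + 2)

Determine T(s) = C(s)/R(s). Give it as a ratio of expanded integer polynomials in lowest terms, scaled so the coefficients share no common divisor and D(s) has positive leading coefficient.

1. cascade M1, M2, M3 gives (s^2 + s - 2)/(2*s - 6)
2. reduce the parallel group (M1*M2*M3), M4, M5; the result is T(s) itself (integer coefficients, no common factor, positive leading denominator coefficient)

Hence the answer: (3*s^4 + 18*s^3 - 43*s^2 - 42*s + 4)/(6*s^3 - 20*s^2 + 2*s + 12)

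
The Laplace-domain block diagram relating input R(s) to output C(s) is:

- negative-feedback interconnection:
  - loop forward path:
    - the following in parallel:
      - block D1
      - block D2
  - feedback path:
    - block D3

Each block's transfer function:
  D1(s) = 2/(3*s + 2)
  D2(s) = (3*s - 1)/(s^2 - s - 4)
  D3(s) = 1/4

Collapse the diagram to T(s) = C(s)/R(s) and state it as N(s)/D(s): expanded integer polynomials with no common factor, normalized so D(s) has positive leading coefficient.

The answer is (44*s^2 + 4*s - 40)/(12*s^3 + 7*s^2 - 55*s - 42).

Reasoning:
Step 1 - reduce the parallel group D1, D2 = (11*s^2 + s - 10)/(3*s^3 - s^2 - 14*s - 8)
Step 2 - reduce the feedback loop with forward (D1+D2) and return D3; the result is T(s) itself (integer coefficients, no common factor, positive leading denominator coefficient)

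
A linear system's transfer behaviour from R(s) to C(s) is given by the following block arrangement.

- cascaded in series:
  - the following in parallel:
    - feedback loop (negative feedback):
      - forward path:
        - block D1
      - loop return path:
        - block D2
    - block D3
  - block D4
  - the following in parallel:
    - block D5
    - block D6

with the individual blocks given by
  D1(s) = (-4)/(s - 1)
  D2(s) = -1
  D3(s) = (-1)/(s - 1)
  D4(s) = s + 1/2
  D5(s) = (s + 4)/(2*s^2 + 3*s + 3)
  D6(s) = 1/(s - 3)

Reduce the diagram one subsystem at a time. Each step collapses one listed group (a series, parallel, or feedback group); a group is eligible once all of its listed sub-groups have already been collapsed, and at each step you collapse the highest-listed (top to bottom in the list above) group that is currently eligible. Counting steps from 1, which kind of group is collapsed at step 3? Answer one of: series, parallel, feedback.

[1] apply the feedback formula to D1, D2
[2] parallel reduction of [D1/(1+D1*D2)], D3
[3] parallel reduction of D5, D6
[4] cascade ([D1/(1+D1*D2)]+D3), D4, (D5+D6)
So the answer for step 3 is parallel.

Answer: parallel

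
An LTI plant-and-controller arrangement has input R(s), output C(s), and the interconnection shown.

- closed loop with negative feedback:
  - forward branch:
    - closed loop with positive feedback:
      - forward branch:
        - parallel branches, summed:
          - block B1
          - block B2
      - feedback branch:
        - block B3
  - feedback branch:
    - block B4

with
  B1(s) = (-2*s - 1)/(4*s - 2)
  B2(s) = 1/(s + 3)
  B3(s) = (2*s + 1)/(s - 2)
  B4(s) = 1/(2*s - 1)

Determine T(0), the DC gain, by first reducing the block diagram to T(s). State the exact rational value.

Answer: 10/7

Working:
(1) reduce the parallel group B1, B2 -> (-2*s^2 - 3*s - 5)/(4*s^2 + 10*s - 6)
(2) close the feedback loop around (B1+B2), B3 -> (-2*s^3 + s^2 + s + 10)/(8*s^3 + 10*s^2 - 13*s + 17)
(3) reduce the feedback loop with forward [(B1+B2)/(1-(B1+B2)*B3)] and return B4 -> (-4*s^4 + 4*s^3 + s^2 + 19*s - 10)/(16*s^4 + 10*s^3 - 35*s^2 + 48*s - 7)
Step 3 gives the overall T(s). Then T(0) = -10/(-7) = 10/7.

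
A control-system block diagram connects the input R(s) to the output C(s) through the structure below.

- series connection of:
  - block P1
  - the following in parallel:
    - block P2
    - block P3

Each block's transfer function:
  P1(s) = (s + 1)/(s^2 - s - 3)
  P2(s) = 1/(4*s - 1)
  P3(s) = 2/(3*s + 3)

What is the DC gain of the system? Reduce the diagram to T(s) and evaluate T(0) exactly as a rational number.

Step 1 - sum the parallel branches P2, P3, giving (11*s + 1)/(12*s^2 + 9*s - 3)
Step 2 - reduce the series chain P1, (P2+P3), giving (11*s + 1)/(12*s^3 - 15*s^2 - 33*s + 9)
Step 2 gives the overall T(s). Then T(0) = 1/9.

Final answer: 1/9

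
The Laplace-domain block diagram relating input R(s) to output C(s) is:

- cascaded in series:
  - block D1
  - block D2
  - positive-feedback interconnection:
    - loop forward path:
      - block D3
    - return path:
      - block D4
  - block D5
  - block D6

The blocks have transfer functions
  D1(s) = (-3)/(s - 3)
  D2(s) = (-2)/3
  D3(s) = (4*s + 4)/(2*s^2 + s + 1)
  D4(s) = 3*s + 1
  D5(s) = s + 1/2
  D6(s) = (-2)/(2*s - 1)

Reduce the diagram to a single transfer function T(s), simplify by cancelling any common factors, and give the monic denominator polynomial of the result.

(1) apply the feedback formula to D3, D4, giving (-4*s - 4)/(10*s^2 + 15*s + 3)
(2) combine D1, D2, [D3/(1-D3*D4)], D5, D6 in series, giving (16*s^2 + 24*s + 8)/(20*s^4 - 40*s^3 - 69*s^2 + 24*s + 9)
The result of step 2 is T(s) in lowest terms. Its denominator has leading coefficient 20; dividing the denominator through by 20 makes it monic.

Therefore the answer is s^4 - 2*s^3 - 69*s^2/20 + 6*s/5 + 9/20.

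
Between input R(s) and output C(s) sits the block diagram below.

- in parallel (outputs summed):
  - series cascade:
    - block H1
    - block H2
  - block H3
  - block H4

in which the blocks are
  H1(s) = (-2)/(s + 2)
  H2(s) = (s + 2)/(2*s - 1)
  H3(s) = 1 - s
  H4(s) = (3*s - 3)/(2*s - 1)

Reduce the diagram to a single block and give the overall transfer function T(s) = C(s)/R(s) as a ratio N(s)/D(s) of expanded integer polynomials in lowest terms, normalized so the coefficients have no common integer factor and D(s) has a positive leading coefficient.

1. cascade H1, H2 gives (-2)/(2*s - 1)
2. add (H1*H2), H3, H4 (parallel); the result is T(s) itself (integer coefficients, no common factor, positive leading denominator coefficient)

Therefore the answer is (-2*s^2 + 6*s - 6)/(2*s - 1).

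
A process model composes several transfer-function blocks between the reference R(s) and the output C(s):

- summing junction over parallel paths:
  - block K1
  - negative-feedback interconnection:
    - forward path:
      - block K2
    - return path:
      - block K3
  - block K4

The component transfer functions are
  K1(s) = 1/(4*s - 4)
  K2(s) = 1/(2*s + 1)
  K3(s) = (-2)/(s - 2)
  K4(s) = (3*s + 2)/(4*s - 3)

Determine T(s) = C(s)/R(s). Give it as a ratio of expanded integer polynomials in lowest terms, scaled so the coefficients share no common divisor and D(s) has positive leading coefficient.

The answer is (24*s^4 - 20*s^3 - 130*s^2 + 101*s + 20)/(32*s^4 - 104*s^3 + 44*s^2 + 76*s - 48).

Reasoning:
Step 1 - feedback reduction of K2, K3 = (s - 2)/(2*s^2 - 3*s - 4)
Step 2 - parallel reduction of K1, [K2/(1+K2*K3)], K4, giving the overall T(s)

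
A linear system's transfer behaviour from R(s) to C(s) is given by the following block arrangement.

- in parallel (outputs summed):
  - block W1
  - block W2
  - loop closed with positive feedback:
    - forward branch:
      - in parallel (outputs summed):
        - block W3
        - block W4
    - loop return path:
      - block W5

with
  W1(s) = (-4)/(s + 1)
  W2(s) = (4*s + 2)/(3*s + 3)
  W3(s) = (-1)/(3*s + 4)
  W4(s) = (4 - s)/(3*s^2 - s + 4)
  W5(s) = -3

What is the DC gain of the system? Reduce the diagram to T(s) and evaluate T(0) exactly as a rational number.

Step 1 - reduce the parallel group W3, W4 gives (-6*s^2 + 9*s + 12)/(9*s^3 + 9*s^2 + 8*s + 16)
Step 2 - apply the feedback formula to (W3+W4), W5 gives (-6*s^2 + 9*s + 12)/(9*s^3 - 9*s^2 + 35*s + 52)
Step 3 - combine W1, W2, [(W3+W4)/(1-(W3+W4)*W5)] in parallel gives (36*s^4 - 144*s^3 + 239*s^2 - 79*s - 484)/(27*s^4 + 78*s^2 + 261*s + 156)
The step-3 result is T(s). Setting s = 0: T(0) = -484/156 = -121/39.

Hence the answer: -121/39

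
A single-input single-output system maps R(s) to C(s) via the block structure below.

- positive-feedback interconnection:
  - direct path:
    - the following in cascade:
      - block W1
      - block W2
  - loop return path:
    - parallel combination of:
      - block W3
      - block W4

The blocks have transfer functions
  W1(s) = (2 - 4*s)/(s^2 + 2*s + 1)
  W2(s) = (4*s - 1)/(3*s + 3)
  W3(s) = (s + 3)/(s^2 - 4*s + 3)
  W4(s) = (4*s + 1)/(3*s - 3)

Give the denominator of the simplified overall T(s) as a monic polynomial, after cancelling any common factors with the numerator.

First reduce the diagram to T(s).

1. series reduction of W1, W2: (-16*s^2 + 12*s - 2)/(3*s^3 + 9*s^2 + 9*s + 3)
2. parallel reduction of W3, W4: (4*s^2 - 8*s + 6)/(3*s^2 - 12*s + 9)
3. apply the feedback formula to (W1*W2), (W3+W4): (-48*s^4 + 228*s^3 - 294*s^2 + 132*s - 18)/(9*s^5 + 55*s^4 - 230*s^3 + 182*s^2 - 43*s + 39)
No further cancellation is possible in the step-3 result, so that is T(s). Its denominator becomes monic after dividing by the leading coefficient 9.

Answer: s^5 + 55*s^4/9 - 230*s^3/9 + 182*s^2/9 - 43*s/9 + 13/3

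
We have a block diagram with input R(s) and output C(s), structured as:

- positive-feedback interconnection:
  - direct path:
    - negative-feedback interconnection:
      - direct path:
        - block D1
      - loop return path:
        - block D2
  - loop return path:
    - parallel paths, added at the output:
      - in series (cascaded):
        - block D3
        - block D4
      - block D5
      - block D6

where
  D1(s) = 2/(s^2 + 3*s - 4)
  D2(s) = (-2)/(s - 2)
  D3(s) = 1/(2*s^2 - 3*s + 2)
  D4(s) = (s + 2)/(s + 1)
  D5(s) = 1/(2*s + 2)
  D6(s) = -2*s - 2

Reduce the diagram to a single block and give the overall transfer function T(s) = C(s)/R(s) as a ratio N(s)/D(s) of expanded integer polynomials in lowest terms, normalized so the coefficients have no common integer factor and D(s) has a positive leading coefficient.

(1) apply the feedback formula to D1, D2 -> (2*s - 4)/(s^3 + s^2 - 10*s + 4)
(2) combine D3, D4 in series -> (s + 2)/(2*s^3 - s^2 - s + 2)
(3) reduce the parallel group (D3*D4), D5, D6 -> (-8*s^4 - 4*s^3 + 10*s^2 - 5*s - 2)/(4*s^3 - 2*s^2 - 2*s + 4)
(4) reduce the feedback loop with forward [D1/(1+D1*D2)] and return ((D3*D4)+D5+D6); the result is T(s) itself (integer coefficients, no common factor, positive leading denominator coefficient)

Hence the answer: (4*s^4 - 10*s^3 + 2*s^2 + 8*s - 8)/(2*s^6 + 9*s^5 - 34*s^4 + s^3 + 33*s^2 - 32*s + 4)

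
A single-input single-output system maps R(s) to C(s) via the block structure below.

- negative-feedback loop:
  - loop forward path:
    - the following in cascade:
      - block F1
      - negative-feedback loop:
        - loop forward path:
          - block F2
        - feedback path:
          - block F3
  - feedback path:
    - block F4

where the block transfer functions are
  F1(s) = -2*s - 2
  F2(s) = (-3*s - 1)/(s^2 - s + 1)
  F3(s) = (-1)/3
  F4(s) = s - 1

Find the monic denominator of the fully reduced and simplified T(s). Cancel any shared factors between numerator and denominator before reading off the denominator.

1. apply the feedback formula to F2, F3 = (-9*s - 3)/(3*s^2 + 4)
2. multiply F1, [F2/(1+F2*F3)] (series) = (18*s^2 + 24*s + 6)/(3*s^2 + 4)
3. apply the feedback formula to (F1*[F2/(1+F2*F3)]), F4 = (18*s^2 + 24*s + 6)/(18*s^3 + 9*s^2 - 18*s - 2)
Step 3 gives the fully reduced T(s), with no common factor left to cancel. The denominator's leading coefficient is 18, so divide each of its coefficients by 18 to get the monic form.

Answer: s^3 + s^2/2 - s - 1/9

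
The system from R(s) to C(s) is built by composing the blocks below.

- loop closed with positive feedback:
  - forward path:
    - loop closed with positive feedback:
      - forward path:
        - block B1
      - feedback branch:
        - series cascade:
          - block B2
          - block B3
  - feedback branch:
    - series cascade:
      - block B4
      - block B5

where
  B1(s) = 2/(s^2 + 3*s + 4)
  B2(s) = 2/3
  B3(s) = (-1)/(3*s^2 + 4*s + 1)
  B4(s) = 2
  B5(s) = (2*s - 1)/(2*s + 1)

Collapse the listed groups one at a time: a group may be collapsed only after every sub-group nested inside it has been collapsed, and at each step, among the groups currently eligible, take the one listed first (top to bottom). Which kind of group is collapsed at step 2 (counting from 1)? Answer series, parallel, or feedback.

Step 1: combine B2, B3 in series
Step 2: feedback reduction of B1, (B2*B3)
Step 3: multiply B4, B5 (series)
Step 4: feedback reduction of [B1/(1-B1*(B2*B3))], (B4*B5)
Step 2: feedback.

Hence the answer: feedback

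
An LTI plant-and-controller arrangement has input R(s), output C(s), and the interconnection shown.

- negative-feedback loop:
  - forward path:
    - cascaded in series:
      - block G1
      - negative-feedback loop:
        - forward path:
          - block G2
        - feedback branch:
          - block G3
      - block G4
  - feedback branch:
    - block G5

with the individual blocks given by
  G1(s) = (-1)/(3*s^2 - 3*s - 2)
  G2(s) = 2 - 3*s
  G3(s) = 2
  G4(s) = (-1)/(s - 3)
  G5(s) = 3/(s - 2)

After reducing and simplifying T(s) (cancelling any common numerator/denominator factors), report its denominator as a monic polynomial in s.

Reducing step by step:

Step 1: close the feedback loop around G2, G3 = (3*s - 2)/(6*s - 5)
Step 2: multiply G1, [G2/(1+G2*G3)], G4 (series) = (3*s - 2)/(18*s^4 - 87*s^3 + 102*s^2 + s - 30)
Step 3: feedback reduction of (G1*[G2/(1+G2*G3)]*G4), G5 = (3*s^2 - 8*s + 4)/(18*s^5 - 123*s^4 + 276*s^3 - 203*s^2 - 23*s + 54)
Step 3 gives the fully reduced T(s), with no common factor left to cancel. The denominator's leading coefficient is 18, so divide each of its coefficients by 18 to get the monic form.

Answer: s^5 - 41*s^4/6 + 46*s^3/3 - 203*s^2/18 - 23*s/18 + 3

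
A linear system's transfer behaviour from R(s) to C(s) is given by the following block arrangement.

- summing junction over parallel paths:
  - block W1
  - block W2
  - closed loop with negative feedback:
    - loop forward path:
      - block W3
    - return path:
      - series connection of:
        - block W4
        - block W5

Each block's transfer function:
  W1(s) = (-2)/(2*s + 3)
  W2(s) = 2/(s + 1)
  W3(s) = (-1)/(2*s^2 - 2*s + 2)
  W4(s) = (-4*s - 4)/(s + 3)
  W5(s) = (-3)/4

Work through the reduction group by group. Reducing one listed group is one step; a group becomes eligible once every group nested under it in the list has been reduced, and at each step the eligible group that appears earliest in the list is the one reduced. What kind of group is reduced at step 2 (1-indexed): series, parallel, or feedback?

(1) series reduction of W4, W5
(2) apply the feedback formula to W3, (W4*W5)
(3) add W1, W2, [W3/(1+W3*(W4*W5))] (parallel)
The group at step 2 is a feedback group.

Therefore the answer is feedback.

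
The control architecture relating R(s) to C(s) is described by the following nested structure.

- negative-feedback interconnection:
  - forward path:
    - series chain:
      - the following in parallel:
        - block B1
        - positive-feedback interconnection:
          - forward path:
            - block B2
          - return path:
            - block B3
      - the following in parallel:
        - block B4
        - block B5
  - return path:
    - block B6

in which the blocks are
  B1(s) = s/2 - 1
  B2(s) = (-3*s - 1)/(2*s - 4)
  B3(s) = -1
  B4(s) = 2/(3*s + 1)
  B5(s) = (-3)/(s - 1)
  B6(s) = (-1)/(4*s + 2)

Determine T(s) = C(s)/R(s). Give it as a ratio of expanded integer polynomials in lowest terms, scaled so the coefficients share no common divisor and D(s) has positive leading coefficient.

Step 1: collapse the loop (B2 forward, B3 return) -> (3*s + 1)/(s + 5)
Step 2: add B1, [B2/(1-B2*B3)] (parallel) -> (s^2 + 9*s - 8)/(2*s + 10)
Step 3: sum the parallel branches B4, B5 -> (-7*s - 5)/(3*s^2 - 2*s - 1)
Step 4: cascade (B1+[B2/(1-B2*B3)]), (B4+B5) -> (-7*s^3 - 68*s^2 + 11*s + 40)/(6*s^3 + 26*s^2 - 22*s - 10)
Step 5: reduce the feedback loop with forward ((B1+[B2/(1-B2*B3)])*(B4+B5)) and return B6: this yields T(s), and no further normalization is needed

Answer: (-28*s^4 - 286*s^3 - 92*s^2 + 182*s + 80)/(24*s^4 + 123*s^3 + 32*s^2 - 95*s - 60)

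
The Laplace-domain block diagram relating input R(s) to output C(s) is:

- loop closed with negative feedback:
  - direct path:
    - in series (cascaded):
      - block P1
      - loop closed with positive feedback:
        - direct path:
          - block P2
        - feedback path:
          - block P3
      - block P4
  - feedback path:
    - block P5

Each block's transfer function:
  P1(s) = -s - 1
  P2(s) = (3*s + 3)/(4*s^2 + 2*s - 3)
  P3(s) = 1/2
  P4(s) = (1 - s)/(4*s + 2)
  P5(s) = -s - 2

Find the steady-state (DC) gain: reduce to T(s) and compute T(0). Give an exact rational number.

Step 1 - collapse the loop (P2 forward, P3 return) -> (6*s + 6)/(8*s^2 + s - 9)
Step 2 - reduce the series chain P1, [P2/(1-P2*P3)], P4 -> (3*s^2 + 6*s + 3)/(16*s^2 + 26*s + 9)
Step 3 - reduce the feedback loop with forward (P1*[P2/(1-P2*P3)]*P4) and return P5 -> (-3*s^2 - 6*s - 3)/(3*s^3 - 4*s^2 - 11*s - 3)
The step-3 result is T(s). Setting s = 0: T(0) = -3/(-3) = 1.

Answer: 1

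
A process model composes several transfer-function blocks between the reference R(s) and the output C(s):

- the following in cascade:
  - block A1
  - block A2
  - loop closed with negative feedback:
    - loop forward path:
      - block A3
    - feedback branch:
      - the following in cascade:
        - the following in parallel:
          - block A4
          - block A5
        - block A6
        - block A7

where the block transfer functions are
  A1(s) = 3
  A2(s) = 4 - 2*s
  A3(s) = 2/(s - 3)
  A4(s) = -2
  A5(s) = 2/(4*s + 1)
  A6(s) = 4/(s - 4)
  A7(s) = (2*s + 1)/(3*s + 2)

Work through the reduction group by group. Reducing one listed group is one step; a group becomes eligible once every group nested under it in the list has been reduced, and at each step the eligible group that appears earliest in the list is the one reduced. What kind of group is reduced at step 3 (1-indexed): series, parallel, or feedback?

(1) add A4, A5 (parallel)
(2) series reduction of (A4+A5), A6, A7
(3) apply the feedback formula to A3, ((A4+A5)*A6*A7)
(4) cascade A1, A2, [A3/(1+A3*((A4+A5)*A6*A7))]
The group at step 3 is a feedback group.

Final answer: feedback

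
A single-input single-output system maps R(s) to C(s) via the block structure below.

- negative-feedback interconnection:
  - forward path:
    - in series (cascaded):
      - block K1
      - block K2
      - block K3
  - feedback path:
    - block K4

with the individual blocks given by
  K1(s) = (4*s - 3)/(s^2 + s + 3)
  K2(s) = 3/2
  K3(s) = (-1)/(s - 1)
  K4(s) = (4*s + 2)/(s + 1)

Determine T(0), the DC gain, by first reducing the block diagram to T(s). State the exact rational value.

(1) multiply K1, K2, K3 (series); result (9 - 12*s)/(2*s^3 + 4*s - 6)
(2) reduce the feedback loop with forward (K1*K2*K3) and return K4; result (-12*s^2 - 3*s + 9)/(2*s^4 + 2*s^3 - 44*s^2 + 10*s + 12)
Step 2 gives the overall T(s). Then T(0) = 9/12 = 3/4.

Final answer: 3/4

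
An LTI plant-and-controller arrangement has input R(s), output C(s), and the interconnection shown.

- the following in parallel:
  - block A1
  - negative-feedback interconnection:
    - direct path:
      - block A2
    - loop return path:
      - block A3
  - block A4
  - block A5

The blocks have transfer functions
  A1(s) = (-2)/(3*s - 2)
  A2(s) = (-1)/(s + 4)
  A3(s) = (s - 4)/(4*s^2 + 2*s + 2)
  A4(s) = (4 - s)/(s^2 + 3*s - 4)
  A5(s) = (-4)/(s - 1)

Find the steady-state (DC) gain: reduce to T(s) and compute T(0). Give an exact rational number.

First reduce the diagram to T(s).

1. feedback reduction of A2, A3; result (-4*s^2 - 2*s - 2)/(4*s^3 + 18*s^2 + 9*s + 12)
2. parallel reduction of A1, [A2/(1+A2*A3)], A4, A5; result (-80*s^5 - 468*s^4 - 549*s^3 + 74*s^2 - 76*s + 368)/(12*s^6 + 82*s^5 + 81*s^4 - 193*s^3 + 66*s^2 - 144*s + 96)
Evaluating the step-2 result (the overall T(s)) at s = 0 gives T(0) = 368/96 = 23/6.

Answer: 23/6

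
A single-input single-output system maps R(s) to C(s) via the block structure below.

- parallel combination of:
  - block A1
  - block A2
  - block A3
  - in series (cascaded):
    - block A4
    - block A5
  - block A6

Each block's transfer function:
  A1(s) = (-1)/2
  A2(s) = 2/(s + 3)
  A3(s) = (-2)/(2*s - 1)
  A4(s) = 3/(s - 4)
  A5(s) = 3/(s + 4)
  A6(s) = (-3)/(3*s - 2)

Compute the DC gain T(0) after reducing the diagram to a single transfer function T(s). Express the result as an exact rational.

First reduce the diagram to T(s).

Step 1. multiply A4, A5 (series), giving 9/(s^2 - 16)
Step 2. reduce the parallel group A1, A2, A3, (A4*A5), A6, giving (-6*s^5 - 11*s^4 + 137*s^3 + 418*s^2 + 730*s - 596)/(12*s^5 + 22*s^4 - 230*s^3 - 340*s^2 + 608*s - 192)
Step 2 gives the overall T(s). Then T(0) = -596/(-192) = 149/48.

Answer: 149/48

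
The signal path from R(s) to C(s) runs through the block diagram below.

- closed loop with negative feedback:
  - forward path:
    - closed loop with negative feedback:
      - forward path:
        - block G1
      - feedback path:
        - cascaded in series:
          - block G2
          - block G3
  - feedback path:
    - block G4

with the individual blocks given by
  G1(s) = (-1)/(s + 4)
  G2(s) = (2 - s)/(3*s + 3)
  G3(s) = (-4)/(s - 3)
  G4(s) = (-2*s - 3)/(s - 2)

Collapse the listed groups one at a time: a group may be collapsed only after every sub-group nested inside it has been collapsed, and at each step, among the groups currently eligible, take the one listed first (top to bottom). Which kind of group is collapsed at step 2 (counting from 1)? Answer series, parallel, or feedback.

Reducing step by step:

Step 1: cascade G2, G3
Step 2: apply the feedback formula to G1, (G2*G3)
Step 3: close the feedback loop around [G1/(1+G1*(G2*G3))], G4
At step 2 the group reduced is feedback.

Answer: feedback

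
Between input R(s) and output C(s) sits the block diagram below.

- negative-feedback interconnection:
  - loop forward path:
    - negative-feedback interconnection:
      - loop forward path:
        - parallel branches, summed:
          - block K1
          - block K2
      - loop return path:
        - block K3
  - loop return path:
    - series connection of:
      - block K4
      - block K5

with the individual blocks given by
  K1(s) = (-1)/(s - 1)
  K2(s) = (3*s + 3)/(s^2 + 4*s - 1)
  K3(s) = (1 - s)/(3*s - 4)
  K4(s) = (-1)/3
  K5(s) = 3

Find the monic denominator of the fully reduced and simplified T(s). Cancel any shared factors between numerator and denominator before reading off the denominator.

(1) parallel reduction of K1, K2 = (2*s^2 - 4*s - 2)/(s^3 + 3*s^2 - 5*s + 1)
(2) reduce the feedback loop with forward (K1+K2) and return K3 = (6*s^3 - 20*s^2 + 10*s + 8)/(3*s^4 + 3*s^3 - 21*s^2 + 21*s - 6)
(3) cascade K4, K5 = -1
(4) reduce the feedback loop with forward [(K1+K2)/(1+(K1+K2)*K3)] and return (K4*K5) = (6*s^3 - 20*s^2 + 10*s + 8)/(3*s^4 - 3*s^3 - s^2 + 11*s - 14)
The result of step 4 is T(s) in lowest terms. Its denominator has leading coefficient 3; dividing the denominator through by 3 makes it monic.

Answer: s^4 - s^3 - s^2/3 + 11*s/3 - 14/3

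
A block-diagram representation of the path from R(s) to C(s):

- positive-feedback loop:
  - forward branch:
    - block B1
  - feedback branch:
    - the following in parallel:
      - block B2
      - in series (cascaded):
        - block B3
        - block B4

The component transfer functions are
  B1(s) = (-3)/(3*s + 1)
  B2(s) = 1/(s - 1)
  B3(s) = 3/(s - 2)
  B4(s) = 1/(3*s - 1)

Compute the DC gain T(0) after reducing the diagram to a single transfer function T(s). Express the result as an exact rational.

First reduce the diagram to T(s).

1. reduce the series chain B3, B4; result 3/(3*s^2 - 7*s + 2)
2. reduce the parallel group B2, (B3*B4); result (3*s^2 - 4*s - 1)/(3*s^3 - 10*s^2 + 9*s - 2)
3. close the feedback loop around B1, (B2+(B3*B4)); result (-9*s^3 + 30*s^2 - 27*s + 6)/(9*s^4 - 27*s^3 + 26*s^2 - 9*s - 5)
Step 3 gives the overall T(s). Then T(0) = 6/(-5) = -6/5.

Answer: -6/5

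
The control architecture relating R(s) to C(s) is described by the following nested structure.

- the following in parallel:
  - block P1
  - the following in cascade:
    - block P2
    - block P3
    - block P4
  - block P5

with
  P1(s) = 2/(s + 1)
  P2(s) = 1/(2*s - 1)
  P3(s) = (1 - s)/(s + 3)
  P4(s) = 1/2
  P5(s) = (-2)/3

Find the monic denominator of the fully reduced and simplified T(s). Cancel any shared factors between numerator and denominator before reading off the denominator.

Step 1. reduce the series chain P2, P3, P4; result (1 - s)/(4*s^2 + 10*s - 6)
Step 2. reduce the parallel group P1, (P2*P3*P4), P5; result (-8*s^3 - 7*s^2 + 52*s - 21)/(12*s^3 + 42*s^2 + 12*s - 18)
The result of step 2 is T(s) in lowest terms. Its denominator has leading coefficient 12; dividing the denominator through by 12 makes it monic.

Therefore the answer is s^3 + 7*s^2/2 + s - 3/2.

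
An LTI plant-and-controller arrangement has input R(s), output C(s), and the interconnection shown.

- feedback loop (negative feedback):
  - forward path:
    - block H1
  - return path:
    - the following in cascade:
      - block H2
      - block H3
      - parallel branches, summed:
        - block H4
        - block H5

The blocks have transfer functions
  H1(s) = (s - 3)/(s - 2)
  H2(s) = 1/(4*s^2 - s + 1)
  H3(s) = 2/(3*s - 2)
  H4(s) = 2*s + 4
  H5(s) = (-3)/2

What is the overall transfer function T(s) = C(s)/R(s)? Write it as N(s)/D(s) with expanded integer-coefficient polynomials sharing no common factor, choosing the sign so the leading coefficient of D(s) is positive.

The answer is (12*s^4 - 47*s^3 + 38*s^2 - 17*s + 6)/(12*s^4 - 35*s^3 + 31*s^2 - 19*s - 11).

Reasoning:
Step 1: parallel reduction of H4, H5 gives 2*s + 5/2
Step 2: cascade H2, H3, (H4+H5) gives (4*s + 5)/(12*s^3 - 11*s^2 + 5*s - 2)
Step 3: close the feedback loop around H1, (H2*H3*(H4+H5)), giving the overall T(s)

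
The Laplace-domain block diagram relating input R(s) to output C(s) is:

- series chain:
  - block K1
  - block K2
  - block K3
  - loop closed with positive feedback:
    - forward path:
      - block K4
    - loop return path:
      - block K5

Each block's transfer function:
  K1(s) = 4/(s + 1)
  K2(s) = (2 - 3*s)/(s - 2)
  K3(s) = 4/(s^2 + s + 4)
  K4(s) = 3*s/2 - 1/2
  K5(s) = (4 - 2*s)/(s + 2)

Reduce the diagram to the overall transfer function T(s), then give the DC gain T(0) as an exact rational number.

Step 1: collapse the loop (K4 forward, K5 return) gives (3*s^2 + 5*s - 2)/(6*s^2 - 12*s + 8)
Step 2: multiply K1, K2, K3, [K4/(1-K4*K5)] (series) gives (-72*s^3 - 72*s^2 + 128*s - 32)/(3*s^6 - 6*s^5 + 7*s^4 - 24*s^3 + 16*s^2 + 24*s - 32)
DC gain: substitute s = 0 into T(s) from step 2: T(0) = -32/(-32) = 1.

Therefore the answer is 1.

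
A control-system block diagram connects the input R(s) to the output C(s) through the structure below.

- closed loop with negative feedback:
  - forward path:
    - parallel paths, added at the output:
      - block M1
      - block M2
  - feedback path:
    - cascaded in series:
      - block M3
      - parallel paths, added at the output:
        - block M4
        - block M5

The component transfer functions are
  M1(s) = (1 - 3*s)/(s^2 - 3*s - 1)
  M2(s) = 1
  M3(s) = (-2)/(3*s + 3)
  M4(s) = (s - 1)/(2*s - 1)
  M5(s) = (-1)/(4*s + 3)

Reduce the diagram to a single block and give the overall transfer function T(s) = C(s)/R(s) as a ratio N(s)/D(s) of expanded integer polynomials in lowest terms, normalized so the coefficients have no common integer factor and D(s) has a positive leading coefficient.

Reducing step by step:

1. combine M1, M2 in parallel -> (s^2 - 6*s)/(s^2 - 3*s - 1)
2. reduce the parallel group M4, M5 -> (4*s^2 - 3*s - 2)/(8*s^2 + 2*s - 3)
3. series reduction of M3, (M4+M5) -> (-8*s^2 + 6*s + 4)/(24*s^3 + 30*s^2 - 3*s - 9)
4. collapse the loop ((M1+M2) forward, (M3*(M4+M5)) return), which is the overall transfer function T(s) = C(s)/R(s) in lowest terms

Answer: (24*s^5 - 114*s^4 - 183*s^3 + 9*s^2 + 54*s)/(24*s^5 - 50*s^4 - 63*s^3 - 62*s^2 + 6*s + 9)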